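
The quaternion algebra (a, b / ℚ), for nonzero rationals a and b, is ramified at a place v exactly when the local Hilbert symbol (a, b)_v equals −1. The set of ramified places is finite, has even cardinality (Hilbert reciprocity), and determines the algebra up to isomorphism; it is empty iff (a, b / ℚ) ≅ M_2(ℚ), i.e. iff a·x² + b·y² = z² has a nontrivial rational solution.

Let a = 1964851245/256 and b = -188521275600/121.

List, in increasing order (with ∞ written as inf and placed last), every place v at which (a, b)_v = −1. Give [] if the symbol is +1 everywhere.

[23, 53]

Mod squares: a ≡ 4455445, b ≡ -145061. Check v ∈ {∞, 2, 3, 5, 7, 11, 17, 19, 23, 43, 53}.
v=17: a=17^1·(≡4), b=17^1·(≡9) mod 17; (4|17)=+1, (9|17)=+1; (−1)^{1·1·8}·(+1)^1·(+1)^1 = +1.
v=5: a=5^1·(≡4), b=5^2·(≡1) mod 5; (4|5)=+1, (1|5)=+1; (−1)^{1·2·2}·(+1)^2·(+1)^1 = +1.
v=23: a=23^1·(≡12), b=23^1·(≡1) mod 23; (12|23)=+1, (1|23)=+1; (−1)^{1·1·11}·(+1)^1·(+1)^1 = -1.
v=43: a=43^1·(≡18), b=43^0·(≡41) mod 43; (18|43)=-1, (41|43)=+1; (−1)^{1·0·21}·(-1)^0·(+1)^1 = +1.
v=11: a=11^0·(≡9), b=11^-2·(≡2) mod 11; (9|11)=+1, (2|11)=-1; (−1)^{0·-2·5}·(+1)^-2·(-1)^0 = +1.
v=53: a=53^1·(≡28), b=53^1·(≡33) mod 53; (28|53)=+1, (33|53)=-1; (−1)^{1·1·26}·(+1)^1·(-1)^1 = -1.
v=2: v_2(a)=-8, v_2(b)=4; units ≡ 5, 3 (mod 8); ε·ε+αω+βω = 0·1+-8·1+4·1 ≡ 0  ⇒  (a,b)_2 = +1.
v=∞: 4455445 > 0 and -145061 < 0  ⇒  (a,b)_∞ = +1.
v=3: a=3^2·(≡1), b=3^2·(≡1) mod 3; (1|3)=+1, (1|3)=+1; (−1)^{2·2·1}·(+1)^2·(+1)^2 = +1.
v=19: a=19^0·(≡3), b=19^2·(≡16) mod 19; (3|19)=-1, (16|19)=+1; (−1)^{0·2·9}·(-1)^2·(+1)^0 = +1.
v=7: a=7^2·(≡4), b=7^1·(≡2) mod 7; (4|7)=+1, (2|7)=+1; (−1)^{2·1·3}·(+1)^1·(+1)^2 = +1.
Ram(4455445, -145061) = {23, 53}; no ℚ_23-point on the conic.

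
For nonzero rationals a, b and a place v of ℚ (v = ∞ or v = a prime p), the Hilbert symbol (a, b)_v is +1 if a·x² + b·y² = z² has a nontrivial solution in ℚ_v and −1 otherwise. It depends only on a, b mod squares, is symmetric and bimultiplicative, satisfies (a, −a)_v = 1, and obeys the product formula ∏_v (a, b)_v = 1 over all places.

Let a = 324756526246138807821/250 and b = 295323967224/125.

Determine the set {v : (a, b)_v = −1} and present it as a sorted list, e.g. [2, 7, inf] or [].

Mod squares: a ≡ 4290, b ≡ 222870. Check v ∈ {∞, 2, 3, 5, 7, 11, 13, 17, 19, 23}.
v=13: a=13^5·(≡5), b=13^2·(≡8) mod 13; (5|13)=-1, (8|13)=-1; (−1)^{5·2·6}·(-1)^2·(-1)^5 = -1.
v=11: a=11^3·(≡1), b=11^2·(≡10) mod 11; (1|11)=+1, (10|11)=-1; (−1)^{3·2·5}·(+1)^2·(-1)^3 = -1.
v=2: v_2(a)=-1, v_2(b)=3; units ≡ 1, 3 (mod 8); ε·ε+αω+βω = 0·1+-1·1+3·0 ≡ 1  ⇒  (a,b)_2 = -1.
v=17: a=17^2·(≡3), b=17^1·(≡10) mod 17; (3|17)=-1, (10|17)=-1; (−1)^{2·1·8}·(-1)^1·(-1)^2 = -1.
v=23: a=23^2·(≡18), b=23^1·(≡7) mod 23; (18|23)=+1, (7|23)=-1; (−1)^{2·1·11}·(+1)^1·(-1)^2 = +1.
v=3: a=3^5·(≡2), b=3^5·(≡1) mod 3; (2|3)=-1, (1|3)=+1; (−1)^{5·5·1}·(-1)^5·(+1)^5 = +1.
v=7: a=7^2·(≡3), b=7^0·(≡1) mod 7; (3|7)=-1, (1|7)=+1; (−1)^{2·0·3}·(-1)^0·(+1)^2 = +1.
v=5: a=5^-3·(≡3), b=5^-3·(≡4) mod 5; (3|5)=-1, (4|5)=+1; (−1)^{-3·-3·2}·(-1)^-3·(+1)^-3 = -1.
v=19: a=19^2·(≡13), b=19^1·(≡11) mod 19; (13|19)=-1, (11|19)=+1; (−1)^{2·1·9}·(-1)^1·(+1)^2 = -1.
v=∞: 4290 > 0 and 222870 > 0  ⇒  (a,b)_∞ = +1.
(4290, 222870 / ℚ) ramifies at {2, 5, 11, 13, 17, 19}: a division algebra.

[2, 5, 11, 13, 17, 19]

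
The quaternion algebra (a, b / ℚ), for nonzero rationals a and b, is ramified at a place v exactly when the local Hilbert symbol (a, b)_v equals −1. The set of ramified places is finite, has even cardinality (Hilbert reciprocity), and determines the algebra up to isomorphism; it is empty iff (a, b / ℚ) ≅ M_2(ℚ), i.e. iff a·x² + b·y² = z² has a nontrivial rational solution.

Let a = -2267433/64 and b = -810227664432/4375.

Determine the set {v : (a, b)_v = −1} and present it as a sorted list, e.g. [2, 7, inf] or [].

Mod squares: a ≡ -27993, b ≡ -301. Check v ∈ {∞, 2, 3, 5, 7, 31, 41, 43}.
v=7: a=7^1·(≡6), b=7^-1·(≡5) mod 7; (6|7)=-1, (5|7)=-1; (−1)^{1·-1·3}·(-1)^-1·(-1)^1 = -1.
v=5: a=5^0·(≡3), b=5^-4·(≡4) mod 5; (3|5)=-1, (4|5)=+1; (−1)^{0·-4·2}·(-1)^-4·(+1)^0 = +1.
v=43: a=43^1·(≡26), b=43^1·(≡17) mod 43; (26|43)=-1, (17|43)=+1; (−1)^{1·1·21}·(-1)^1·(+1)^1 = +1.
v=41: a=41^0·(≡37), b=41^2·(≡19) mod 41; (37|41)=+1, (19|41)=-1; (−1)^{0·2·20}·(+1)^2·(-1)^0 = +1.
v=31: a=31^1·(≡24), b=31^2·(≡18) mod 31; (24|31)=-1, (18|31)=+1; (−1)^{1·2·15}·(-1)^2·(+1)^1 = +1.
v=∞: -27993 < 0 and -301 < 0  ⇒  (a,b)_∞ = -1.
v=2: v_2(a)=-6, v_2(b)=4; units ≡ 7, 3 (mod 8); ε·ε+αω+βω = 1·1+-6·1+4·0 ≡ 1  ⇒  (a,b)_2 = -1.
v=3: a=3^5·(≡2), b=3^6·(≡2) mod 3; (2|3)=-1, (2|3)=-1; (−1)^{5·6·1}·(-1)^6·(-1)^5 = -1.
Ram(-27993, -301) = {2, 3, 7, ∞}; no ℚ_2-point on the conic.

[2, 3, 7, inf]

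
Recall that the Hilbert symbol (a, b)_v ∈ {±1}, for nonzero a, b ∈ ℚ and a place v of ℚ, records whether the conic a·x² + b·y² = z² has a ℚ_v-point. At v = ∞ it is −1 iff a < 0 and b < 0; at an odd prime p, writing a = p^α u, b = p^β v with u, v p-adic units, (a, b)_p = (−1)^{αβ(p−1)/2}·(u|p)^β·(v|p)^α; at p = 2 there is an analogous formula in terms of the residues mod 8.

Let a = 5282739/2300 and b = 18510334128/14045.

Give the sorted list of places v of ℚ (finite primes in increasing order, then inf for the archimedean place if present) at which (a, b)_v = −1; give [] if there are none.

(a, b) ≡ (253, 5311735) mod (ℚ^×)²; places V = {2, 3, 5, 7, 11, 13, 17, 19, 23, 53, ∞}.
(a,b)_7: α=2, u≡1; β=0, v≡2 (mod 7); (1|7)=+1, (2|7)=+1; sign (−1)^0·+1^0·+1^2 = +1.
(a,b)_∞: sgn(253)=+, sgn(5311735)=+, so +1.
(a,b)_5: α=-2, u≡2; β=-1, v≡2 (mod 5); (2|5)=-1, (2|5)=-1; sign (−1)^0·-1^-1·-1^-2 = -1.
(a,b)_53: α=0, u≡21; β=-2, v≡14 (mod 53); (21|53)=-1, (14|53)=-1; sign (−1)^0·-1^-2·-1^0 = +1.
(a,b)_2: α=-2, β=4; u≡5, v≡7 (mod 8); ε(u)ε(v)=0·1, αω(v)=-2·0, βω(u)=4·1; sum ≡ 0  ⇒  +1.
(a,b)_11: α=3, u≡9; β=3, v≡7 (mod 11); (9|11)=+1, (7|11)=-1; sign (−1)^1·+1^3·-1^3 = +1.
(a,b)_3: α=4, u≡1; β=2, v≡1 (mod 3); (1|3)=+1, (1|3)=+1; sign (−1)^0·+1^2·+1^4 = +1.
(a,b)_17: α=0, u≡8; β=1, v≡6 (mod 17); (8|17)=+1, (6|17)=-1; sign (−1)^0·+1^1·-1^0 = +1.
(a,b)_13: α=0, u≡6; β=1, v≡6 (mod 13); (6|13)=-1, (6|13)=-1; sign (−1)^0·-1^1·-1^0 = -1.
(a,b)_23: α=-1, u≡21; β=1, v≡12 (mod 23); (21|23)=-1, (12|23)=+1; sign (−1)^1·-1^1·+1^-1 = +1.
(a,b)_19: α=0, u≡17; β=1, v≡18 (mod 19); (17|19)=+1, (18|19)=-1; sign (−1)^0·+1^1·-1^0 = +1.
Ram(253, 5311735) = {5, 13}; no ℚ_5-point on the conic.

[5, 13]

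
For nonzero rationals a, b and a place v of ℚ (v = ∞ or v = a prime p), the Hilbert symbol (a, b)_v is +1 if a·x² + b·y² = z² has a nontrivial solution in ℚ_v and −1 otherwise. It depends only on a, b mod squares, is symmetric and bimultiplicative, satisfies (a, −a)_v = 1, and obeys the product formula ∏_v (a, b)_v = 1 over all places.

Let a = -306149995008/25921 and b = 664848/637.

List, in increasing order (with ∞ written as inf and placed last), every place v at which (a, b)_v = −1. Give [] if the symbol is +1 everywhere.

Mod squares: a ≡ -2, b ≡ 741. Check v ∈ {∞, 2, 3, 7, 11, 13, 19, 23}.
v=3: a=3^4·(≡1), b=3^7·(≡1) mod 3; (1|3)=+1, (1|3)=+1; (−1)^{4·7·1}·(+1)^7·(+1)^4 = +1.
v=13: a=13^2·(≡2), b=13^-1·(≡8) mod 13; (2|13)=-1, (8|13)=-1; (−1)^{2·-1·6}·(-1)^-1·(-1)^2 = -1.
v=23: a=23^-2·(≡14), b=23^0·(≡15) mod 23; (14|23)=-1, (15|23)=-1; (−1)^{-2·0·11}·(-1)^0·(-1)^-2 = +1.
v=11: a=11^2·(≡1), b=11^0·(≡3) mod 11; (1|11)=+1, (3|11)=+1; (−1)^{2·0·5}·(+1)^0·(+1)^2 = +1.
v=2: v_2(a)=9, v_2(b)=4; units ≡ 7, 5 (mod 8); ε·ε+αω+βω = 1·0+9·1+4·0 ≡ 1  ⇒  (a,b)_2 = -1.
v=19: a=19^2·(≡5), b=19^1·(≡7) mod 19; (5|19)=+1, (7|19)=+1; (−1)^{2·1·9}·(+1)^1·(+1)^2 = +1.
v=7: a=7^-2·(≡6), b=7^-2·(≡5) mod 7; (6|7)=-1, (5|7)=-1; (−1)^{-2·-2·3}·(-1)^-2·(-1)^-2 = +1.
v=∞: -2 < 0 and 741 > 0  ⇒  (a,b)_∞ = +1.
Ram(-2, 741) = {2, 13}; no ℚ_2-point on the conic.

[2, 13]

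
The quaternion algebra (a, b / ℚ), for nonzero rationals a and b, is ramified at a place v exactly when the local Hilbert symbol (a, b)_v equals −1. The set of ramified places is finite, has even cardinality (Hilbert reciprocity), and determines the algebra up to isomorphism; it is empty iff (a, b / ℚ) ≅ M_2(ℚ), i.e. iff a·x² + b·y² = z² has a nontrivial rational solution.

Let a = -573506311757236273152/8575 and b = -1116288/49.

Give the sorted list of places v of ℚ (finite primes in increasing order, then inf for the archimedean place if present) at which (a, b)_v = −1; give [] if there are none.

[2, 17, 23, inf]

(a, b) ≡ (-104006, -1938) mod (ℚ^×)²; places V = {2, 3, 5, 7, 11, 17, 19, 23, ∞}.
(a,b)_∞: sgn(-104006)=−, sgn(-1938)=−, so -1.
(a,b)_23: α=1, u≡2; β=0, v≡21 (mod 23); (2|23)=+1, (21|23)=-1; sign (−1)^0·+1^0·-1^1 = -1.
(a,b)_2: α=23, β=7; u≡5, v≡7 (mod 8); ε(u)ε(v)=0·1, αω(v)=23·0, βω(u)=7·1; sum ≡ 1  ⇒  -1.
(a,b)_19: α=3, u≡9; β=1, v≡10 (mod 19); (9|19)=+1, (10|19)=-1; sign (−1)^1·+1^1·-1^3 = +1.
(a,b)_11: α=2, u≡8; β=0, v≡5 (mod 11); (8|11)=-1, (5|11)=+1; sign (−1)^0·-1^0·+1^2 = +1.
(a,b)_17: α=3, u≡4; β=1, v≡5 (mod 17); (4|17)=+1, (5|17)=-1; sign (−1)^0·+1^1·-1^3 = -1.
(a,b)_3: α=6, u≡1; β=3, v≡2 (mod 3); (1|3)=+1, (2|3)=-1; sign (−1)^0·+1^3·-1^6 = +1.
(a,b)_5: α=-2, u≡1; β=0, v≡3 (mod 5); (1|5)=+1, (3|5)=-1; sign (−1)^0·+1^0·-1^-2 = +1.
(a,b)_7: α=-3, u≡3; β=-2, v≡2 (mod 7); (3|7)=-1, (2|7)=+1; sign (−1)^0·-1^-2·+1^-3 = +1.
|Ram(-104006, -1938)| = 4, even; anisotropic at {2, 17, 23, ∞}.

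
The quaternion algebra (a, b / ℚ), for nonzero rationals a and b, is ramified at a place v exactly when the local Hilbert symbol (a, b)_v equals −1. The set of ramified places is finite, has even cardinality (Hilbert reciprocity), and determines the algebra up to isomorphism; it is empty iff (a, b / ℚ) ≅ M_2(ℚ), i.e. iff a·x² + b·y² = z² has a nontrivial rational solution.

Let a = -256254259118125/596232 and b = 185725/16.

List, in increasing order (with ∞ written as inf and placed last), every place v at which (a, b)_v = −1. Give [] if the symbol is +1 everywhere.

[2, 19]

Mod squares: a ≡ -14858, b ≡ 7429. Check v ∈ {∞, 2, 3, 5, 7, 13, 17, 19, 23}.
v=13: a=13^-2·(≡1), b=13^0·(≡11) mod 13; (1|13)=+1, (11|13)=-1; (−1)^{-2·0·6}·(+1)^0·(-1)^-2 = +1.
v=5: a=5^4·(≡3), b=5^2·(≡4) mod 5; (3|5)=-1, (4|5)=+1; (−1)^{4·2·2}·(-1)^2·(+1)^4 = +1.
v=23: a=23^3·(≡14), b=23^1·(≡3) mod 23; (14|23)=-1, (3|23)=+1; (−1)^{3·1·11}·(-1)^1·(+1)^3 = +1.
v=19: a=19^3·(≡16), b=19^1·(≡16) mod 19; (16|19)=+1, (16|19)=+1; (−1)^{3·1·9}·(+1)^1·(+1)^3 = -1.
v=∞: -14858 < 0 and 7429 > 0  ⇒  (a,b)_∞ = +1.
v=17: a=17^3·(≡14), b=17^1·(≡6) mod 17; (14|17)=-1, (6|17)=-1; (−1)^{3·1·8}·(-1)^1·(-1)^3 = +1.
v=3: a=3^-2·(≡1), b=3^0·(≡1) mod 3; (1|3)=+1, (1|3)=+1; (−1)^{-2·0·1}·(+1)^0·(+1)^-2 = +1.
v=7: a=7^-2·(≡6), b=7^0·(≡4) mod 7; (6|7)=-1, (4|7)=+1; (−1)^{-2·0·3}·(-1)^0·(+1)^-2 = +1.
v=2: v_2(a)=-3, v_2(b)=-4; units ≡ 3, 5 (mod 8); ε·ε+αω+βω = 1·0+-3·1+-4·1 ≡ 1  ⇒  (a,b)_2 = -1.
(-14858, 7429 / ℚ) ramifies at {2, 19}: a division algebra.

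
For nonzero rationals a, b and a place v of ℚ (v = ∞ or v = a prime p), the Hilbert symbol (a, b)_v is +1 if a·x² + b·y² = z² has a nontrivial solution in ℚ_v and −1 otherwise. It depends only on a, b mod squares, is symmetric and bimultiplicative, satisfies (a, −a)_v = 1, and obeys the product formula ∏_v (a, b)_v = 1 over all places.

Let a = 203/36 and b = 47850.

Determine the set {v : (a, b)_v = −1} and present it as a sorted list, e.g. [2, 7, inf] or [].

(a, b) ≡ (203, 1914) mod (ℚ^×)²; places V = {2, 3, 5, 7, 11, 29, ∞}.
(a,b)_5: α=0, u≡3; β=2, v≡4 (mod 5); (3|5)=-1, (4|5)=+1; sign (−1)^0·-1^2·+1^0 = +1.
(a,b)_11: α=0, u≡9; β=1, v≡5 (mod 11); (9|11)=+1, (5|11)=+1; sign (−1)^0·+1^1·+1^0 = +1.
(a,b)_2: α=-2, β=1; u≡3, v≡5 (mod 8); ε(u)ε(v)=1·0, αω(v)=-2·1, βω(u)=1·1; sum ≡ 1  ⇒  -1.
(a,b)_3: α=-2, u≡2; β=1, v≡2 (mod 3); (2|3)=-1, (2|3)=-1; sign (−1)^0·-1^1·-1^-2 = -1.
(a,b)_29: α=1, u≡1; β=1, v≡26 (mod 29); (1|29)=+1, (26|29)=-1; sign (−1)^0·+1^1·-1^1 = -1.
(a,b)_∞: sgn(203)=+, sgn(1914)=+, so +1.
(a,b)_7: α=1, u≡1; β=0, v≡5 (mod 7); (1|7)=+1, (5|7)=-1; sign (−1)^0·+1^0·-1^1 = -1.
Ram(203, 1914) = {2, 3, 7, 29}; no ℚ_2-point on the conic.

[2, 3, 7, 29]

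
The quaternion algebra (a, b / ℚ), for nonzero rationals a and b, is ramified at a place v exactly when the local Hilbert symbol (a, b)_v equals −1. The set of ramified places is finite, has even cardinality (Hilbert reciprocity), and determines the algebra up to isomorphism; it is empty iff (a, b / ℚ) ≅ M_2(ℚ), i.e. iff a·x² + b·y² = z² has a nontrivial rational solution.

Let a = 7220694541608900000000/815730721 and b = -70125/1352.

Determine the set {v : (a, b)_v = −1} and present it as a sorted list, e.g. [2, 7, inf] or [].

[]

(a, b) ≡ (1, -5610) mod (ℚ^×)²; places V = {2, 3, 5, 11, 13, 17, ∞}.
(a,b)_13: α=-8, u≡1; β=-2, v≡11 (mod 13); (1|13)=+1, (11|13)=-1; sign (−1)^0·+1^-2·-1^-8 = +1.
(a,b)_17: α=4, u≡2; β=1, v≡12 (mod 17); (2|17)=+1, (12|17)=-1; sign (−1)^0·+1^1·-1^4 = +1.
(a,b)_5: α=8, u≡4; β=3, v≡2 (mod 5); (4|5)=+1, (2|5)=-1; sign (−1)^0·+1^3·-1^8 = +1.
(a,b)_2: α=8, β=-3; u≡1, v≡3 (mod 8); ε(u)ε(v)=0·1, αω(v)=8·1, βω(u)=-3·0; sum ≡ 0  ⇒  +1.
(a,b)_11: α=4, u≡3; β=1, v≡6 (mod 11); (3|11)=+1, (6|11)=-1; sign (−1)^0·+1^1·-1^4 = +1.
(a,b)_∞: sgn(1)=+, sgn(-5610)=−, so +1.
(a,b)_3: α=10, u≡1; β=1, v≡2 (mod 3); (1|3)=+1, (2|3)=-1; sign (−1)^0·+1^1·-1^10 = +1.
Ram(a, b) = ∅: the form 1·x² + -5610·y² − z² is isotropic over every ℚ_v, so by Hasse–Minkowski it is isotropic over ℚ.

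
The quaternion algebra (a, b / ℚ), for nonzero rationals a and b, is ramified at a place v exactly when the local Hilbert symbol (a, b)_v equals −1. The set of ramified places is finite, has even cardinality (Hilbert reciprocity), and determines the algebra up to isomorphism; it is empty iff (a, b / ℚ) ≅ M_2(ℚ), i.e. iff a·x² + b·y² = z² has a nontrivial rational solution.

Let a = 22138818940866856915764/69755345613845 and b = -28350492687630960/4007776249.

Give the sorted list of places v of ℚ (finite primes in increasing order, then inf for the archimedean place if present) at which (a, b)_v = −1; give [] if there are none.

Mod squares: a ≡ 72105, b ≡ -15. Check v ∈ {∞, 2, 3, 5, 7, 11, 17, 19, 23, 29, 37, 59}.
v=59: a=59^-4·(≡7), b=59^-2·(≡38) mod 59; (7|59)=+1, (38|59)=-1; (−1)^{-4·-2·29}·(+1)^-2·(-1)^-4 = +1.
v=∞: 72105 > 0 and -15 < 0  ⇒  (a,b)_∞ = +1.
v=17: a=17^2·(≡1), b=17^2·(≡1) mod 17; (1|17)=+1, (1|17)=+1; (−1)^{2·2·8}·(+1)^2·(+1)^2 = +1.
v=5: a=5^-1·(≡1), b=5^1·(≡2) mod 5; (1|5)=+1, (2|5)=-1; (−1)^{-1·1·2}·(+1)^1·(-1)^-1 = -1.
v=3: a=3^3·(≡2), b=3^1·(≡1) mod 3; (2|3)=-1, (1|3)=+1; (−1)^{3·1·1}·(-1)^1·(+1)^3 = +1.
v=23: a=23^3·(≡21), b=23^2·(≡3) mod 23; (21|23)=-1, (3|23)=+1; (−1)^{3·2·11}·(-1)^2·(+1)^3 = +1.
v=7: a=7^2·(≡3), b=7^2·(≡6) mod 7; (3|7)=-1, (6|7)=-1; (−1)^{2·2·3}·(-1)^2·(-1)^2 = +1.
v=19: a=19^7·(≡14), b=19^4·(≡11) mod 19; (14|19)=-1, (11|19)=+1; (−1)^{7·4·9}·(-1)^4·(+1)^7 = +1.
v=37: a=37^-2·(≡20), b=37^-2·(≡5) mod 37; (20|37)=-1, (5|37)=-1; (−1)^{-2·-2·18}·(-1)^-2·(-1)^-2 = +1.
v=2: v_2(a)=2, v_2(b)=4; units ≡ 1, 1 (mod 8); ε·ε+αω+βω = 0·0+2·0+4·0 ≡ 0  ⇒  (a,b)_2 = +1.
v=29: a=29^-2·(≡2), b=29^-2·(≡12) mod 29; (2|29)=-1, (12|29)=-1; (−1)^{-2·-2·14}·(-1)^-2·(-1)^-2 = +1.
v=11: a=11^3·(≡6), b=11^2·(≡8) mod 11; (6|11)=-1, (8|11)=-1; (−1)^{3·2·5}·(-1)^2·(-1)^3 = -1.
|Ram(72105, -15)| = 2, even; anisotropic at {5, 11}.

[5, 11]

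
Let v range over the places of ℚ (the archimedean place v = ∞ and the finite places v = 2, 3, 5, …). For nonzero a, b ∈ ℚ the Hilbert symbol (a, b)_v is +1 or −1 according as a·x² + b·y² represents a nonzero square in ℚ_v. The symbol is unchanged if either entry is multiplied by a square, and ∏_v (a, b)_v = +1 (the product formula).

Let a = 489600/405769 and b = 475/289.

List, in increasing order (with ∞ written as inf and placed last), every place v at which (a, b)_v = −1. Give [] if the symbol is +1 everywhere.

[2, 19]

(a, b) ≡ (34, 19) mod (ℚ^×)²; places V = {2, 3, 5, 7, 13, 17, 19, ∞}.
(a,b)_19: α=0, u≡13; β=1, v≡11 (mod 19); (13|19)=-1, (11|19)=+1; sign (−1)^0·-1^1·+1^0 = -1.
(a,b)_3: α=2, u≡1; β=0, v≡1 (mod 3); (1|3)=+1, (1|3)=+1; sign (−1)^0·+1^0·+1^2 = +1.
(a,b)_2: α=7, β=0; u≡1, v≡3 (mod 8); ε(u)ε(v)=0·1, αω(v)=7·1, βω(u)=0·0; sum ≡ 1  ⇒  -1.
(a,b)_17: α=1, u≡8; β=-2, v≡16 (mod 17); (8|17)=+1, (16|17)=+1; sign (−1)^0·+1^-2·+1^1 = +1.
(a,b)_13: α=-2, u≡8; β=0, v≡11 (mod 13); (8|13)=-1, (11|13)=-1; sign (−1)^0·-1^0·-1^-2 = +1.
(a,b)_7: α=-4, u≡6; β=0, v≡3 (mod 7); (6|7)=-1, (3|7)=-1; sign (−1)^0·-1^0·-1^-4 = +1.
(a,b)_∞: sgn(34)=+, sgn(19)=+, so +1.
(a,b)_5: α=2, u≡1; β=2, v≡1 (mod 5); (1|5)=+1, (1|5)=+1; sign (−1)^0·+1^2·+1^2 = +1.
Ram(34, 19) = {2, 19}; no ℚ_2-point on the conic.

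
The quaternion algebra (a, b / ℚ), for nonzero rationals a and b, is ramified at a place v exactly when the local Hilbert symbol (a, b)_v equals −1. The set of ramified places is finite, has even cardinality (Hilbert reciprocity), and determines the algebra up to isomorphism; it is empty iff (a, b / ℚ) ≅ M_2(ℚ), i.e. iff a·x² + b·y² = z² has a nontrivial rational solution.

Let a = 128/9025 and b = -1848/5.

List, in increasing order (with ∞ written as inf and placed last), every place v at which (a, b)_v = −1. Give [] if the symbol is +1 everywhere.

(a, b) ≡ (2, -2310) mod (ℚ^×)²; places V = {2, 3, 5, 7, 11, 19, ∞}.
(a,b)_11: α=0, u≡8; β=1, v≡6 (mod 11); (8|11)=-1, (6|11)=-1; sign (−1)^0·-1^1·-1^0 = -1.
(a,b)_5: α=-2, u≡3; β=-1, v≡2 (mod 5); (3|5)=-1, (2|5)=-1; sign (−1)^0·-1^-1·-1^-2 = -1.
(a,b)_19: α=-2, u≡15; β=0, v≡18 (mod 19); (15|19)=-1, (18|19)=-1; sign (−1)^0·-1^0·-1^-2 = +1.
(a,b)_∞: sgn(2)=+, sgn(-2310)=−, so +1.
(a,b)_3: α=0, u≡2; β=1, v≡1 (mod 3); (2|3)=-1, (1|3)=+1; sign (−1)^0·-1^1·+1^0 = -1.
(a,b)_2: α=7, β=3; u≡1, v≡5 (mod 8); ε(u)ε(v)=0·0, αω(v)=7·1, βω(u)=3·0; sum ≡ 1  ⇒  -1.
(a,b)_7: α=0, u≡1; β=1, v≡6 (mod 7); (1|7)=+1, (6|7)=-1; sign (−1)^0·+1^1·-1^0 = +1.
(2, -2310 / ℚ) ramifies at {2, 3, 5, 11}: a division algebra.

[2, 3, 5, 11]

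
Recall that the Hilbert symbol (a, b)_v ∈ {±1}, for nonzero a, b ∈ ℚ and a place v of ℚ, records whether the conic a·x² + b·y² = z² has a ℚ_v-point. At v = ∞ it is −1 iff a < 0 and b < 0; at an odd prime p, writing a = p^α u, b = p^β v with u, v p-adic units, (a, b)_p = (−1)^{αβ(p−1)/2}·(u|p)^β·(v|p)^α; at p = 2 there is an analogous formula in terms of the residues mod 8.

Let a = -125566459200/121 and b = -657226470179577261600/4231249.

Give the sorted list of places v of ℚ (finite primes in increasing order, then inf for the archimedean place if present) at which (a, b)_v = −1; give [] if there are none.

Mod squares: a ≡ -13, b ≡ -546. Check v ∈ {∞, 2, 3, 5, 7, 11, 13, 17, 29, 41}.
v=29: a=29^0·(≡9), b=29^2·(≡1) mod 29; (9|29)=+1, (1|29)=+1; (−1)^{0·2·14}·(+1)^2·(+1)^0 = +1.
v=13: a=13^3·(≡4), b=13^7·(≡3) mod 13; (4|13)=+1, (3|13)=+1; (−1)^{3·7·6}·(+1)^7·(+1)^3 = +1.
v=17: a=17^0·(≡1), b=17^-2·(≡4) mod 17; (1|17)=+1, (4|17)=+1; (−1)^{0·-2·8}·(+1)^-2·(+1)^0 = +1.
v=∞: -13 < 0 and -546 < 0  ⇒  (a,b)_∞ = -1.
v=3: a=3^6·(≡2), b=3^3·(≡1) mod 3; (2|3)=-1, (1|3)=+1; (−1)^{6·3·1}·(-1)^3·(+1)^6 = -1.
v=5: a=5^2·(≡2), b=5^2·(≡4) mod 5; (2|5)=-1, (4|5)=+1; (−1)^{2·2·2}·(-1)^2·(+1)^2 = +1.
v=11: a=11^-2·(≡5), b=11^-4·(≡4) mod 11; (5|11)=+1, (4|11)=+1; (−1)^{-2·-4·5}·(+1)^-4·(+1)^-2 = +1.
v=41: a=41^0·(≡38), b=41^2·(≡22) mod 41; (38|41)=-1, (22|41)=-1; (−1)^{0·2·20}·(-1)^2·(-1)^0 = +1.
v=2: v_2(a)=6, v_2(b)=5; units ≡ 3, 7 (mod 8); ε·ε+αω+βω = 1·1+6·0+5·1 ≡ 0  ⇒  (a,b)_2 = +1.
v=7: a=7^2·(≡2), b=7^3·(≡5) mod 7; (2|7)=+1, (5|7)=-1; (−1)^{2·3·3}·(+1)^3·(-1)^2 = +1.
Ram(-13, -546) = {3, ∞}; no ℚ_3-point on the conic.

[3, inf]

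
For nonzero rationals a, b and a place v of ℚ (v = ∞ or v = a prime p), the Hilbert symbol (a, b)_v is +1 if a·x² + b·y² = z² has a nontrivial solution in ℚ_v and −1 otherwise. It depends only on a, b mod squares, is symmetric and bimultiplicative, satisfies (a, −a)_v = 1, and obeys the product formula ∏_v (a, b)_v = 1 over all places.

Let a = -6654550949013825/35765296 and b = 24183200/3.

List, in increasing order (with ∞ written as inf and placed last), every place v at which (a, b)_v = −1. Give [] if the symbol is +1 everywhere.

[2, 19, 29, 37]

Mod squares: a ≡ -20387, b ≡ 181374. Check v ∈ {∞, 2, 3, 5, 7, 11, 13, 19, 29, 37, 43}.
v=19: a=19^-1·(≡10), b=19^1·(≡3) mod 19; (10|19)=-1, (3|19)=-1; (−1)^{-1·1·9}·(-1)^1·(-1)^-1 = -1.
v=5: a=5^2·(≡2), b=5^2·(≡1) mod 5; (2|5)=-1, (1|5)=+1; (−1)^{2·2·2}·(-1)^2·(+1)^2 = +1.
v=29: a=29^1·(≡25), b=29^0·(≡14) mod 29; (25|29)=+1, (14|29)=-1; (−1)^{1·0·14}·(+1)^0·(-1)^1 = -1.
v=11: a=11^2·(≡6), b=11^0·(≡10) mod 11; (6|11)=-1, (10|11)=-1; (−1)^{2·0·5}·(-1)^0·(-1)^2 = +1.
v=7: a=7^-6·(≡1), b=7^0·(≡2) mod 7; (1|7)=+1, (2|7)=+1; (−1)^{-6·0·3}·(+1)^0·(+1)^-6 = +1.
v=2: v_2(a)=-4, v_2(b)=5; units ≡ 5, 7 (mod 8); ε·ε+αω+βω = 0·1+-4·0+5·1 ≡ 1  ⇒  (a,b)_2 = -1.
v=37: a=37^1·(≡36), b=37^1·(≡23) mod 37; (36|37)=+1, (23|37)=-1; (−1)^{1·1·18}·(+1)^1·(-1)^1 = -1.
v=∞: -20387 < 0 and 181374 > 0  ⇒  (a,b)_∞ = +1.
v=3: a=3^8·(≡1), b=3^-1·(≡2) mod 3; (1|3)=+1, (2|3)=-1; (−1)^{8·-1·1}·(+1)^-1·(-1)^8 = +1.
v=13: a=13^2·(≡10), b=13^0·(≡5) mod 13; (10|13)=+1, (5|13)=-1; (−1)^{2·0·6}·(+1)^0·(-1)^2 = +1.
v=43: a=43^2·(≡24), b=43^1·(≡1) mod 43; (24|43)=+1, (1|43)=+1; (−1)^{2·1·21}·(+1)^1·(+1)^2 = +1.
(-20387, 181374 / ℚ) ramifies at {2, 19, 29, 37}: a division algebra.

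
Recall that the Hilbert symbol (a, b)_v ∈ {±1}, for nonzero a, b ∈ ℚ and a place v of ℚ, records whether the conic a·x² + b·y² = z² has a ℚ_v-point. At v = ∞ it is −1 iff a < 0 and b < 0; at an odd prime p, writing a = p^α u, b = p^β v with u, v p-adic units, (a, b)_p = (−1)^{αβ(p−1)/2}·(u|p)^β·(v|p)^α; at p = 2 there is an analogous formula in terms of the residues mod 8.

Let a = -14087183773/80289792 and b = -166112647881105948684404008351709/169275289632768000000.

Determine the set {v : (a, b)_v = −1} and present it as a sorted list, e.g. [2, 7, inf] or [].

(a, b) ≡ (-315146, -18538) mod (ℚ^×)²; places V = {2, 3, 5, 11, 13, 17, 23, 31, 43, ∞}.
(a,b)_∞: sgn(-315146)=−, sgn(-18538)=−, so -1.
(a,b)_11: α=-2, u≡3; β=-6, v≡8 (mod 11); (3|11)=+1, (8|11)=-1; sign (−1)^0·+1^-6·-1^-2 = +1.
(a,b)_3: α=-4, u≡1; β=-6, v≡2 (mod 3); (1|3)=+1, (2|3)=-1; sign (−1)^0·+1^-6·-1^-4 = +1.
(a,b)_2: α=-13, β=-23; u≡3, v≡3 (mod 8); ε(u)ε(v)=1·1, αω(v)=-13·1, βω(u)=-23·1; sum ≡ 1  ⇒  -1.
(a,b)_43: α=0, u≡13; β=2, v≡4 (mod 43); (13|43)=+1, (4|43)=+1; sign (−1)^0·+1^2·+1^0 = +1.
(a,b)_31: α=1, u≡10; β=3, v≡27 (mod 31); (10|31)=+1, (27|31)=-1; sign (−1)^1·+1^3·-1^1 = +1.
(a,b)_23: α=3, u≡2; β=7, v≡21 (mod 23); (2|23)=+1, (21|23)=-1; sign (−1)^1·+1^7·-1^3 = +1.
(a,b)_5: α=0, u≡1; β=-6, v≡3 (mod 5); (1|5)=+1, (3|5)=-1; sign (−1)^0·+1^-6·-1^0 = +1.
(a,b)_13: α=3, u≡3; β=9, v≡9 (mod 13); (3|13)=+1, (9|13)=+1; sign (−1)^0·+1^9·+1^3 = +1.
(a,b)_17: α=1, u≡9; β=4, v≡13 (mod 17); (9|17)=+1, (13|17)=+1; sign (−1)^0·+1^4·+1^1 = +1.
(-315146, -18538 / ℚ) ramifies at {2, ∞}: a division algebra.

[2, inf]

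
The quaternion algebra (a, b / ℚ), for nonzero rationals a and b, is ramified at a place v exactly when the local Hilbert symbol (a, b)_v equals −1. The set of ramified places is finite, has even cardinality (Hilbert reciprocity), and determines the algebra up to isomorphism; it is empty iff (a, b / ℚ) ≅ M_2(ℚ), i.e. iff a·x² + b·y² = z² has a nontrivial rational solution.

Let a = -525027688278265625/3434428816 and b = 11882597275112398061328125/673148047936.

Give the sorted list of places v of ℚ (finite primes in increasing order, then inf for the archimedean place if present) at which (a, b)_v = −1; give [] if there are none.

Mod squares: a ≡ -41, b ≡ 37117013. Check v ∈ {∞, 2, 5, 7, 13, 19, 23, 29, 31, 41, 53}.
v=∞: -41 < 0 and 37117013 > 0  ⇒  (a,b)_∞ = +1.
v=41: a=41^1·(≡40), b=41^1·(≡14) mod 41; (40|41)=+1, (14|41)=-1; (−1)^{1·1·20}·(+1)^1·(-1)^1 = -1.
v=23: a=23^-2·(≡22), b=23^-2·(≡6) mod 23; (22|23)=-1, (6|23)=+1; (−1)^{-2·-2·11}·(-1)^-2·(+1)^-2 = +1.
v=29: a=29^2·(≡3), b=29^3·(≡15) mod 29; (3|29)=-1, (15|29)=-1; (−1)^{2·3·14}·(-1)^3·(-1)^2 = -1.
v=19: a=19^2·(≡1), b=19^3·(≡5) mod 19; (1|19)=+1, (5|19)=+1; (−1)^{2·3·9}·(+1)^3·(+1)^2 = +1.
v=5: a=5^6·(≡1), b=5^8·(≡2) mod 5; (1|5)=+1, (2|5)=-1; (−1)^{6·8·2}·(+1)^8·(-1)^6 = +1.
v=7: a=7^-4·(≡2), b=7^-6·(≡6) mod 7; (2|7)=+1, (6|7)=-1; (−1)^{-4·-6·3}·(+1)^-6·(-1)^-4 = +1.
v=31: a=31^2·(≡30), b=31^3·(≡18) mod 31; (30|31)=-1, (18|31)=+1; (−1)^{2·3·15}·(-1)^3·(+1)^2 = -1.
v=53: a=53^2·(≡18), b=53^3·(≡31) mod 53; (18|53)=-1, (31|53)=-1; (−1)^{2·3·26}·(-1)^3·(-1)^2 = -1.
v=2: v_2(a)=-4, v_2(b)=-6; units ≡ 7, 5 (mod 8); ε·ε+αω+βω = 1·0+-4·1+-6·0 ≡ 0  ⇒  (a,b)_2 = +1.
v=13: a=13^-2·(≡6), b=13^-2·(≡7) mod 13; (6|13)=-1, (7|13)=-1; (−1)^{-2·-2·6}·(-1)^-2·(-1)^-2 = +1.
|Ram(-41, 37117013)| = 4, even; anisotropic at {29, 31, 41, 53}.

[29, 31, 41, 53]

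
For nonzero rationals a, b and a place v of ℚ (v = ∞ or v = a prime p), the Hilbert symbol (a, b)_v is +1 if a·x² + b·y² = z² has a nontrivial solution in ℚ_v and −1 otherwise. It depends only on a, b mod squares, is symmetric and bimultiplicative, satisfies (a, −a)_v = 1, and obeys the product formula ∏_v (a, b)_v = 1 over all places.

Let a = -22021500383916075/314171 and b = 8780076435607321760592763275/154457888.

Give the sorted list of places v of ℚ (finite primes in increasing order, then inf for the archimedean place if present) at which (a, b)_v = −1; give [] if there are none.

(a, b) ≡ (-121737, 38) mod (ℚ^×)²; places V = {2, 3, 5, 7, 11, 13, 17, 19, 31, 43, ∞}.
(a,b)_43: α=2, u≡20; β=2, v≡23 (mod 43); (20|43)=-1, (23|43)=+1; sign (−1)^0·-1^2·+1^2 = +1.
(a,b)_∞: sgn(-121737)=−, sgn(38)=+, so +1.
(a,b)_31: α=1, u≡4; β=2, v≡16 (mod 31); (4|31)=+1, (16|31)=+1; sign (−1)^0·+1^2·+1^1 = +1.
(a,b)_11: α=-1, u≡7; β=0, v≡1 (mod 11); (7|11)=-1, (1|11)=+1; sign (−1)^0·-1^0·+1^-1 = +1.
(a,b)_13: α=-4, u≡8; β=-6, v≡12 (mod 13); (8|13)=-1, (12|13)=+1; sign (−1)^0·-1^-6·+1^-4 = +1.
(a,b)_17: α=1, u≡13; β=4, v≡1 (mod 17); (13|17)=+1, (1|17)=+1; sign (−1)^0·+1^4·+1^1 = +1.
(a,b)_5: α=2, u≡2; β=2, v≡2 (mod 5); (2|5)=-1, (2|5)=-1; sign (−1)^0·-1^2·-1^2 = +1.
(a,b)_3: α=17, u≡2; β=26, v≡2 (mod 3); (2|3)=-1, (2|3)=-1; sign (−1)^0·-1^26·-1^17 = -1.
(a,b)_19: α=0, u≡13; β=1, v≡10 (mod 19); (13|19)=-1, (10|19)=-1; sign (−1)^0·-1^1·-1^0 = -1.
(a,b)_2: α=0, β=-5; u≡7, v≡3 (mod 8); ε(u)ε(v)=1·1, αω(v)=0·1, βω(u)=-5·0; sum ≡ 1  ⇒  -1.
(a,b)_7: α=1, u≡4; β=2, v≡3 (mod 7); (4|7)=+1, (3|7)=-1; sign (−1)^0·+1^2·-1^1 = -1.
|Ram(-121737, 38)| = 4, even; anisotropic at {2, 3, 7, 19}.

[2, 3, 7, 19]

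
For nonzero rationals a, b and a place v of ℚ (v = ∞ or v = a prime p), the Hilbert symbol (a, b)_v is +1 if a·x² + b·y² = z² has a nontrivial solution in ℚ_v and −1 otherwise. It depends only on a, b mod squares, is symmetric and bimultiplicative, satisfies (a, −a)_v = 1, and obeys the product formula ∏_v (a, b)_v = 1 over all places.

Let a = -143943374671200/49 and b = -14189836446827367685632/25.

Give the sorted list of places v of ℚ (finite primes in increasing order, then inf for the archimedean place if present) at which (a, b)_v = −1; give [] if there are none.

[2, 17, 37, inf]

Mod squares: a ≡ -598, b ≡ -114478. Check v ∈ {∞, 2, 3, 5, 7, 13, 17, 23, 37}.
v=23: a=23^1·(≡20), b=23^2·(≡1) mod 23; (20|23)=-1, (1|23)=+1; (−1)^{1·2·11}·(-1)^2·(+1)^1 = +1.
v=2: v_2(a)=5, v_2(b)=9; units ≡ 5, 1 (mod 8); ε·ε+αω+βω = 0·0+5·0+9·1 ≡ 1  ⇒  (a,b)_2 = -1.
v=5: a=5^2·(≡3), b=5^-2·(≡3) mod 5; (3|5)=-1, (3|5)=-1; (−1)^{2·-2·2}·(-1)^-2·(-1)^2 = +1.
v=∞: -598 < 0 and -114478 < 0  ⇒  (a,b)_∞ = -1.
v=3: a=3^2·(≡2), b=3^4·(≡2) mod 3; (2|3)=-1, (2|3)=-1; (−1)^{2·4·1}·(-1)^4·(-1)^2 = +1.
v=17: a=17^2·(≡3), b=17^3·(≡1) mod 17; (3|17)=-1, (1|17)=+1; (−1)^{2·3·8}·(-1)^3·(+1)^2 = -1.
v=13: a=13^3·(≡11), b=13^5·(≡7) mod 13; (11|13)=-1, (7|13)=-1; (−1)^{3·5·6}·(-1)^5·(-1)^3 = +1.
v=7: a=7^-2·(≡1), b=7^1·(≡3) mod 7; (1|7)=+1, (3|7)=-1; (−1)^{-2·1·3}·(+1)^1·(-1)^-2 = +1.
v=37: a=37^2·(≡13), b=37^3·(≡17) mod 37; (13|37)=-1, (17|37)=-1; (−1)^{2·3·18}·(-1)^3·(-1)^2 = -1.
|Ram(-598, -114478)| = 4, even; anisotropic at {2, 17, 37, ∞}.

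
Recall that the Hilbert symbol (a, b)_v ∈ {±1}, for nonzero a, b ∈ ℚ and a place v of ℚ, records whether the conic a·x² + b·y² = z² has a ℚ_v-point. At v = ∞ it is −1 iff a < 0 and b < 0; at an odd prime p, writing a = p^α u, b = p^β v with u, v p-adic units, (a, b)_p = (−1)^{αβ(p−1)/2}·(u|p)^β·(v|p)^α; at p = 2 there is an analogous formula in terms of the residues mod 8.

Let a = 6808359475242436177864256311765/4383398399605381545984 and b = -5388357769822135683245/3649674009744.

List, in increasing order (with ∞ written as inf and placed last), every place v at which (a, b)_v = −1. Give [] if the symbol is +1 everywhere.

(a, b) ≡ (5365, -5) mod (ℚ^×)²; places V = {2, 3, 5, 7, 11, 17, 19, 29, 37, 43, 47, 53, 59, ∞}.
(a,b)_11: α=4, u≡6; β=2, v≡7 (mod 11); (6|11)=-1, (7|11)=-1; sign (−1)^0·-1^2·-1^4 = +1.
(a,b)_7: α=-4, u≡6; β=-4, v≡2 (mod 7); (6|7)=-1, (2|7)=+1; sign (−1)^0·-1^-4·+1^-4 = +1.
(a,b)_29: α=1, u≡14; β=2, v≡9 (mod 29); (14|29)=-1, (9|29)=+1; sign (−1)^0·-1^2·+1^1 = +1.
(a,b)_53: α=2, u≡31; β=0, v≡8 (mod 53); (31|53)=-1, (8|53)=-1; sign (−1)^0·-1^0·-1^2 = +1.
(a,b)_3: α=-8, u≡1; β=-6, v≡1 (mod 3); (1|3)=+1, (1|3)=+1; sign (−1)^0·+1^-6·+1^-8 = +1.
(a,b)_19: α=-8, u≡17; β=-4, v≡10 (mod 19); (17|19)=+1, (10|19)=-1; sign (−1)^0·+1^-4·-1^-8 = +1.
(a,b)_5: α=1, u≡2; β=1, v≡4 (mod 5); (2|5)=-1, (4|5)=+1; sign (−1)^0·-1^1·+1^1 = -1.
(a,b)_∞: sgn(5365)=+, sgn(-5)=−, so +1.
(a,b)_59: α=6, u≡52; β=4, v≡47 (mod 59); (52|59)=-1, (47|59)=-1; sign (−1)^0·-1^4·-1^6 = +1.
(a,b)_17: α=2, u≡5; β=2, v≡5 (mod 17); (5|17)=-1, (5|17)=-1; sign (−1)^0·-1^2·-1^2 = +1.
(a,b)_43: α=2, u≡42; β=0, v≡15 (mod 43); (42|43)=-1, (15|43)=+1; sign (−1)^0·-1^0·+1^2 = +1.
(a,b)_47: α=0, u≡4; β=2, v≡9 (mod 47); (4|47)=+1, (9|47)=+1; sign (−1)^0·+1^2·+1^0 = +1.
(a,b)_2: α=-14, β=-4; u≡5, v≡3 (mod 8); ε(u)ε(v)=0·1, αω(v)=-14·1, βω(u)=-4·1; sum ≡ 0  ⇒  +1.
(a,b)_37: α=3, u≡26; β=2, v≡31 (mod 37); (26|37)=+1, (31|37)=-1; sign (−1)^0·+1^2·-1^3 = -1.
Ram(5365, -5) = {5, 37}; no ℚ_5-point on the conic.

[5, 37]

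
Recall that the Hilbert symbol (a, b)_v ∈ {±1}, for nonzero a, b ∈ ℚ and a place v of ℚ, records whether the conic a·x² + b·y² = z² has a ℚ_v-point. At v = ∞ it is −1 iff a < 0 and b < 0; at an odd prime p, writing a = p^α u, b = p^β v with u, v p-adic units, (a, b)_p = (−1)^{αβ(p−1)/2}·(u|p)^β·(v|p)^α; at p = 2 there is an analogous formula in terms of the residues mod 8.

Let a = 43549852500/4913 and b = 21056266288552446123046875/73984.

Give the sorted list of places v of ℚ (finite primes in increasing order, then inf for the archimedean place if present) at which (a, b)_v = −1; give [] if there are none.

[3, 19]

(a, b) ≡ (74613, 100947) mod (ℚ^×)²; places V = {2, 3, 5, 7, 11, 13, 17, 19, 23, ∞}.
(a,b)_5: α=4, u≡3; β=10, v≡2 (mod 5); (3|5)=-1, (2|5)=-1; sign (−1)^0·-1^10·-1^4 = +1.
(a,b)_3: α=5, u≡1; β=11, v≡1 (mod 3); (1|3)=+1, (1|3)=+1; sign (−1)^1·+1^11·+1^5 = -1.
(a,b)_17: α=-3, u≡7; β=-2, v≡13 (mod 17); (7|17)=-1, (13|17)=+1; sign (−1)^0·-1^-2·+1^-3 = +1.
(a,b)_11: α=1, u≡10; β=3, v≡5 (mod 11); (10|11)=-1, (5|11)=+1; sign (−1)^1·-1^3·+1^1 = +1.
(a,b)_23: α=0, u≡3; β=1, v≡20 (mod 23); (3|23)=+1, (20|23)=-1; sign (−1)^0·+1^1·-1^0 = +1.
(a,b)_19: α=1, u≡13; β=3, v≡10 (mod 19); (13|19)=-1, (10|19)=-1; sign (−1)^1·-1^3·-1^1 = -1.
(a,b)_∞: sgn(74613)=+, sgn(100947)=+, so +1.
(a,b)_7: α=3, u≡5; β=3, v≡1 (mod 7); (5|7)=-1, (1|7)=+1; sign (−1)^1·-1^3·+1^3 = +1.
(a,b)_2: α=2, β=-8; u≡5, v≡3 (mod 8); ε(u)ε(v)=0·1, αω(v)=2·1, βω(u)=-8·1; sum ≡ 0  ⇒  +1.
(a,b)_13: α=0, u≡2; β=2, v≡5 (mod 13); (2|13)=-1, (5|13)=-1; sign (−1)^0·-1^2·-1^0 = +1.
|Ram(74613, 100947)| = 2, even; anisotropic at {3, 19}.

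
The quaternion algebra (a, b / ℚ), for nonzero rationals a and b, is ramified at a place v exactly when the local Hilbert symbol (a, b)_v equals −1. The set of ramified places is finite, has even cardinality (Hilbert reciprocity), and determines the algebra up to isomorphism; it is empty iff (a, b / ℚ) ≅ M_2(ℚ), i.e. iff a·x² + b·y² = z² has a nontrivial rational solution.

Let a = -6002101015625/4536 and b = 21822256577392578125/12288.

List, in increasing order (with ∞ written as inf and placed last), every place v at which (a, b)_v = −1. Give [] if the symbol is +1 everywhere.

(a, b) ≡ (-910, 663) mod (ℚ^×)²; places V = {2, 3, 5, 7, 11, 13, 17, ∞}.
(a,b)_∞: sgn(-910)=−, sgn(663)=+, so +1.
(a,b)_3: α=-4, u≡2; β=-1, v≡2 (mod 3); (2|3)=-1, (2|3)=-1; sign (−1)^0·-1^-1·-1^-4 = -1.
(a,b)_13: α=3, u≡5; β=5, v≡1 (mod 13); (5|13)=-1, (1|13)=+1; sign (−1)^0·-1^5·+1^3 = -1.
(a,b)_5: α=7, u≡2; β=12, v≡2 (mod 5); (2|5)=-1, (2|5)=-1; sign (−1)^0·-1^12·-1^7 = -1.
(a,b)_2: α=-3, β=-12; u≡1, v≡7 (mod 8); ε(u)ε(v)=0·1, αω(v)=-3·0, βω(u)=-12·0; sum ≡ 0  ⇒  +1.
(a,b)_11: α=2, u≡4; β=0, v≡5 (mod 11); (4|11)=+1, (5|11)=+1; sign (−1)^0·+1^0·+1^2 = +1.
(a,b)_17: α=2, u≡4; β=3, v≡12 (mod 17); (4|17)=+1, (12|17)=-1; sign (−1)^0·+1^3·-1^2 = +1.
(a,b)_7: α=-1, u≡5; β=2, v≡5 (mod 7); (5|7)=-1, (5|7)=-1; sign (−1)^0·-1^2·-1^-1 = -1.
(-910, 663 / ℚ) ramifies at {3, 5, 7, 13}: a division algebra.

[3, 5, 7, 13]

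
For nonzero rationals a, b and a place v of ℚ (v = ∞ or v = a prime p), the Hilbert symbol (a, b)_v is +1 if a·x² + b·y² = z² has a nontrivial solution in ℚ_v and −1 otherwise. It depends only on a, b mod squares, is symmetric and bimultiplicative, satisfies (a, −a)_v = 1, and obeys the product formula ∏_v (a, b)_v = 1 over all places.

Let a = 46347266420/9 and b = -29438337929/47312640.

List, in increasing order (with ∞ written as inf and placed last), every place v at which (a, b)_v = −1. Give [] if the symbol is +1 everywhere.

(a, b) ≡ (5, -15015) mod (ℚ^×)²; places V = {2, 3, 5, 7, 11, 13, 17, 23, 29, 37, ∞}.
(a,b)_23: α=4, u≡15; β=0, v≡13 (mod 23); (15|23)=-1, (13|23)=+1; sign (−1)^0·-1^0·+1^4 = +1.
(a,b)_5: α=1, u≡1; β=-1, v≡2 (mod 5); (1|5)=+1, (2|5)=-1; sign (−1)^0·+1^-1·-1^1 = -1.
(a,b)_7: α=2, u≡6; β=1, v≡4 (mod 7); (6|7)=-1, (4|7)=+1; sign (−1)^0·-1^1·+1^2 = -1.
(a,b)_3: α=-2, u≡2; β=-3, v≡2 (mod 3); (2|3)=-1, (2|3)=-1; sign (−1)^0·-1^-3·-1^-2 = -1.
(a,b)_∞: sgn(5)=+, sgn(-15015)=−, so +1.
(a,b)_13: α=2, u≡6; β=1, v≡11 (mod 13); (6|13)=-1, (11|13)=-1; sign (−1)^0·-1^1·-1^2 = -1.
(a,b)_11: α=0, u≡9; β=3, v≡10 (mod 11); (9|11)=+1, (10|11)=-1; sign (−1)^0·+1^3·-1^0 = +1.
(a,b)_29: α=0, u≡28; β=2, v≡22 (mod 29); (28|29)=+1, (22|29)=+1; sign (−1)^0·+1^2·+1^0 = +1.
(a,b)_17: α=0, u≡14; β=2, v≡4 (mod 17); (14|17)=-1, (4|17)=+1; sign (−1)^0·-1^2·+1^0 = +1.
(a,b)_2: α=2, β=-8; u≡5, v≡1 (mod 8); ε(u)ε(v)=0·0, αω(v)=2·0, βω(u)=-8·1; sum ≡ 0  ⇒  +1.
(a,b)_37: α=0, u≡13; β=-2, v≡3 (mod 37); (13|37)=-1, (3|37)=+1; sign (−1)^0·-1^-2·+1^0 = +1.
Ram(5, -15015) = {3, 5, 7, 13}; no ℚ_3-point on the conic.

[3, 5, 7, 13]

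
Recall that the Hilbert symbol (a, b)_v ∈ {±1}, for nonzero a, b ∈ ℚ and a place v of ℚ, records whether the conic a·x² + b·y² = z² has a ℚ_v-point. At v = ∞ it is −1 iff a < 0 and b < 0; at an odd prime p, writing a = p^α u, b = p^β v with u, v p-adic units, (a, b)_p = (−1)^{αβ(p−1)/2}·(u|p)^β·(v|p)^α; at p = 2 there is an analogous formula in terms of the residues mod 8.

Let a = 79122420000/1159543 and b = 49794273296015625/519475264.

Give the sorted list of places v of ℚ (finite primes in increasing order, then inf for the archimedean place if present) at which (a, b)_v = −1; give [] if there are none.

[7, 17]

(a, b) ≡ (14, 1105) mod (ℚ^×)²; places V = {2, 3, 5, 7, 11, 13, 17, 37, ∞}.
(a,b)_17: α=2, u≡7; β=3, v≡6 (mod 17); (7|17)=-1, (6|17)=-1; sign (−1)^0·-1^3·-1^2 = -1.
(a,b)_∞: sgn(14)=+, sgn(1105)=+, so +1.
(a,b)_5: α=4, u≡4; β=7, v≡1 (mod 5); (4|5)=+1, (1|5)=+1; sign (−1)^0·+1^7·+1^4 = +1.
(a,b)_3: α=4, u≡2; β=10, v≡1 (mod 3); (2|3)=-1, (1|3)=+1; sign (−1)^0·-1^10·+1^4 = +1.
(a,b)_2: α=5, β=-6; u≡7, v≡1 (mod 8); ε(u)ε(v)=1·0, αω(v)=5·0, βω(u)=-6·0; sum ≡ 0  ⇒  +1.
(a,b)_11: α=-2, u≡4; β=-2, v≡5 (mod 11); (4|11)=+1, (5|11)=+1; sign (−1)^0·+1^-2·+1^-2 = +1.
(a,b)_37: α=-2, u≡2; β=-2, v≡29 (mod 37); (2|37)=-1, (29|37)=-1; sign (−1)^0·-1^-2·-1^-2 = +1.
(a,b)_7: α=-1, u≡1; β=-2, v≡6 (mod 7); (1|7)=+1, (6|7)=-1; sign (−1)^0·+1^-2·-1^-1 = -1.
(a,b)_13: α=2, u≡10; β=3, v≡6 (mod 13); (10|13)=+1, (6|13)=-1; sign (−1)^0·+1^3·-1^2 = +1.
|Ram(14, 1105)| = 2, even; anisotropic at {7, 17}.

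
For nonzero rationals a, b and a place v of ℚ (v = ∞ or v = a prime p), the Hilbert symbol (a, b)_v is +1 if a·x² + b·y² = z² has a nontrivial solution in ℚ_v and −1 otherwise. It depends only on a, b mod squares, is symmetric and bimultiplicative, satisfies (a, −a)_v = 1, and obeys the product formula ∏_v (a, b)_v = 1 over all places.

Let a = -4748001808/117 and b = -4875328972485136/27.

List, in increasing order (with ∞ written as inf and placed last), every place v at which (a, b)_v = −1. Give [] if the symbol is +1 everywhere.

[3, 11, 17, inf]

Mod squares: a ≡ -46189, b ≡ -3. Check v ∈ {∞, 2, 3, 11, 13, 17, 19}.
v=17: a=17^5·(≡6), b=17^8·(≡11) mod 17; (6|17)=-1, (11|17)=-1; (−1)^{5·8·8}·(-1)^8·(-1)^5 = -1.
v=13: a=13^-1·(≡1), b=13^0·(≡4) mod 13; (1|13)=+1, (4|13)=+1; (−1)^{-1·0·6}·(+1)^0·(+1)^-1 = +1.
v=3: a=3^-2·(≡2), b=3^-3·(≡2) mod 3; (2|3)=-1, (2|3)=-1; (−1)^{-2·-3·1}·(-1)^-3·(-1)^-2 = -1.
v=11: a=11^1·(≡1), b=11^2·(≡8) mod 11; (1|11)=+1, (8|11)=-1; (−1)^{1·2·5}·(+1)^2·(-1)^1 = -1.
v=∞: -46189 < 0 and -3 < 0  ⇒  (a,b)_∞ = -1.
v=2: v_2(a)=4, v_2(b)=4; units ≡ 3, 5 (mod 8); ε·ε+αω+βω = 1·0+4·1+4·1 ≡ 0  ⇒  (a,b)_2 = +1.
v=19: a=19^1·(≡9), b=19^2·(≡7) mod 19; (9|19)=+1, (7|19)=+1; (−1)^{1·2·9}·(+1)^2·(+1)^1 = +1.
Ram(-46189, -3) = {3, 11, 17, ∞}; no ℚ_3-point on the conic.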